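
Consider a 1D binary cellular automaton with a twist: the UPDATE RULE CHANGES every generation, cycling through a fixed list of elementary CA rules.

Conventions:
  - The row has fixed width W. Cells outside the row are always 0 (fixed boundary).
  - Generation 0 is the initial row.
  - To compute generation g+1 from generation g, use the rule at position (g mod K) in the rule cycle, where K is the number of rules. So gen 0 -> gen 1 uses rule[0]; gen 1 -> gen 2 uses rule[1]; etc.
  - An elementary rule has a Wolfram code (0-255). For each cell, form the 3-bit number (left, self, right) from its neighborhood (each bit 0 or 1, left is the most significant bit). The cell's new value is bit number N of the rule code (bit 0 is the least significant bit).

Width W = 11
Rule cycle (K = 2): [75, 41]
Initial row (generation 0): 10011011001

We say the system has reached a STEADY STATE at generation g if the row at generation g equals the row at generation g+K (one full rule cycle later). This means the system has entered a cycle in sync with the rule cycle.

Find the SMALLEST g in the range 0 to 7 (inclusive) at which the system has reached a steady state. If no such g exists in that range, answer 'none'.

Answer: none

Derivation:
Gen 0: 10011011001
Gen 1 (rule 75): 00111011010
Gen 2 (rule 41): 10100110100
Gen 3 (rule 75): 00001110001
Gen 4 (rule 41): 11101000100
Gen 5 (rule 75): 10100011001
Gen 6 (rule 41): 01001010000
Gen 7 (rule 75): 10010000111
Gen 8 (rule 41): 00000110100
Gen 9 (rule 75): 11111110001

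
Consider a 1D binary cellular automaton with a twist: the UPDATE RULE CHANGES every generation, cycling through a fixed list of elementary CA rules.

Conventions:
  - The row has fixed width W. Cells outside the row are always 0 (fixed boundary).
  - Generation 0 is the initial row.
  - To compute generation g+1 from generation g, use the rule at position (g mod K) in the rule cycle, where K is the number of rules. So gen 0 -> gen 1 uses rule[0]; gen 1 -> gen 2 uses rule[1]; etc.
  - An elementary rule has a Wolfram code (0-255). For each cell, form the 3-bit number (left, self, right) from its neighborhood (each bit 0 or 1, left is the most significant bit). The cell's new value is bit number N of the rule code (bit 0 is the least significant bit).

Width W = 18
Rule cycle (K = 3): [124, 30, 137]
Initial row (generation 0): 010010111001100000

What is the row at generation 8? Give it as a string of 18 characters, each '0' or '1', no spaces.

Answer: 000011010111110001

Derivation:
Gen 0: 010010111001100000
Gen 1 (rule 124): 011011101101110000
Gen 2 (rule 30): 110010001001001000
Gen 3 (rule 137): 100000100000000011
Gen 4 (rule 124): 110000110000000011
Gen 5 (rule 30): 101001101000000110
Gen 6 (rule 137): 000001000011110100
Gen 7 (rule 124): 000001100010011110
Gen 8 (rule 30): 000011010111110001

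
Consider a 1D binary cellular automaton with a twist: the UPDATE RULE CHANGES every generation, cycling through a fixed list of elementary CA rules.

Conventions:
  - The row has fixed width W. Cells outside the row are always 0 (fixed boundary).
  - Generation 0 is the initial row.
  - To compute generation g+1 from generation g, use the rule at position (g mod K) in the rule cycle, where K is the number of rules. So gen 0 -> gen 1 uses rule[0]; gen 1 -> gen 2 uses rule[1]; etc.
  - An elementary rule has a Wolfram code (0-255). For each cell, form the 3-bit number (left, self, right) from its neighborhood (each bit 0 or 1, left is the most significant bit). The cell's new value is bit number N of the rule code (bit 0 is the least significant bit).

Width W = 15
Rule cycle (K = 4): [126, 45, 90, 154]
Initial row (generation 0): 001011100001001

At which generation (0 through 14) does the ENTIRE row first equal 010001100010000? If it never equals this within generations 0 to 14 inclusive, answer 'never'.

Answer: 2

Derivation:
Gen 0: 001011100001001
Gen 1 (rule 126): 011110110011111
Gen 2 (rule 45): 010001100010000
Gen 3 (rule 90): 101011110101000
Gen 4 (rule 154): 000011100000100
Gen 5 (rule 126): 000110110001110
Gen 6 (rule 45): 110101100101000
Gen 7 (rule 90): 110001111000100
Gen 8 (rule 154): 101011110101010
Gen 9 (rule 126): 111110011111111
Gen 10 (rule 45): 100000010000000
Gen 11 (rule 90): 010000101000000
Gen 12 (rule 154): 101001000100000
Gen 13 (rule 126): 111111101110000
Gen 14 (rule 45): 100000011000111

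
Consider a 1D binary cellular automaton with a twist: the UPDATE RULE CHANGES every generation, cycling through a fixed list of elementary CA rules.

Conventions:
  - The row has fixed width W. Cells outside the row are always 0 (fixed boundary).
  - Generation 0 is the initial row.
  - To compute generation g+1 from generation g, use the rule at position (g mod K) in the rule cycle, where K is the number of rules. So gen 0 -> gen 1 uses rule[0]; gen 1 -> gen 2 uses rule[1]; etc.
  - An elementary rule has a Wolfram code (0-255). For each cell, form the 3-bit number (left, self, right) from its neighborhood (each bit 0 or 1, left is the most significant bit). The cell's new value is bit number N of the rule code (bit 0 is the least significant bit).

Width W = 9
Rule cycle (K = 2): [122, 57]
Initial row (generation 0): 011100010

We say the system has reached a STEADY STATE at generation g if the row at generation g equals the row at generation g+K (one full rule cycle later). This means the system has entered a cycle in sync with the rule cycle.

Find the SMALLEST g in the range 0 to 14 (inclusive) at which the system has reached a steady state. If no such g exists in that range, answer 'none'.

Gen 0: 011100010
Gen 1 (rule 122): 110110101
Gen 2 (rule 57): 101101010
Gen 3 (rule 122): 011110101
Gen 4 (rule 57): 010001010
Gen 5 (rule 122): 101010101
Gen 6 (rule 57): 010101010
Gen 7 (rule 122): 101010101
Gen 8 (rule 57): 010101010
Gen 9 (rule 122): 101010101
Gen 10 (rule 57): 010101010
Gen 11 (rule 122): 101010101
Gen 12 (rule 57): 010101010
Gen 13 (rule 122): 101010101
Gen 14 (rule 57): 010101010
Gen 15 (rule 122): 101010101
Gen 16 (rule 57): 010101010

Answer: 5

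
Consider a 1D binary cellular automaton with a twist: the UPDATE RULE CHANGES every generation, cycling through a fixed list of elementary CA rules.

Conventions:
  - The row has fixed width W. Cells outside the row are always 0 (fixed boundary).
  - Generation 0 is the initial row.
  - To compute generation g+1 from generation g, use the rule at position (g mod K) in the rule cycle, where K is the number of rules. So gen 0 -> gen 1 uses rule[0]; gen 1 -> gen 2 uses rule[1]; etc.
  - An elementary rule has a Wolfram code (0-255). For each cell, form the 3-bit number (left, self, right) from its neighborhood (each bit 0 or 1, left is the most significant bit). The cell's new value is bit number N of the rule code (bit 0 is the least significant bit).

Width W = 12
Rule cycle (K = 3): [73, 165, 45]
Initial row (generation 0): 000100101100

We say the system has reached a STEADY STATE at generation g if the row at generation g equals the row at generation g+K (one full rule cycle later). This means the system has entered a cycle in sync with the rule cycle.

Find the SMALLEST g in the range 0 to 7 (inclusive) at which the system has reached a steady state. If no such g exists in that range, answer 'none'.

Gen 0: 000100101100
Gen 1 (rule 73): 110000001101
Gen 2 (rule 165): 000111100011
Gen 3 (rule 45): 110100001010
Gen 4 (rule 73): 110001100000
Gen 5 (rule 165): 000100001111
Gen 6 (rule 45): 110101101000
Gen 7 (rule 73): 110001100011
Gen 8 (rule 165): 000100001000
Gen 9 (rule 45): 110101101011
Gen 10 (rule 73): 110001100011

Answer: 7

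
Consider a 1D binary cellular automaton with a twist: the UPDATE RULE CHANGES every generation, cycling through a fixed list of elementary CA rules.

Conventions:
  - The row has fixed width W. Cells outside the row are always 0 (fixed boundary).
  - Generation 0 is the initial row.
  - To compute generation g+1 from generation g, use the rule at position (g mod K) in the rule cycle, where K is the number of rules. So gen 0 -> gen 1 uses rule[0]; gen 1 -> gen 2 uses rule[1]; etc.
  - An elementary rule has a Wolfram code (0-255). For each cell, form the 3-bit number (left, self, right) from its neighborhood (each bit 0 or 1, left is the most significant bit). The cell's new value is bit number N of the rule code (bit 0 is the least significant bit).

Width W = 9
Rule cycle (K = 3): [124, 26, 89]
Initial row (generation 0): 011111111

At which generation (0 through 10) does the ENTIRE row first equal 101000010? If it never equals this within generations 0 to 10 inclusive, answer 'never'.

Answer: 2

Derivation:
Gen 0: 011111111
Gen 1 (rule 124): 010000001
Gen 2 (rule 26): 101000010
Gen 3 (rule 89): 000111001
Gen 4 (rule 124): 000101101
Gen 5 (rule 26): 001001000
Gen 6 (rule 89): 100100111
Gen 7 (rule 124): 110110101
Gen 8 (rule 26): 100100000
Gen 9 (rule 89): 010011111
Gen 10 (rule 124): 011010001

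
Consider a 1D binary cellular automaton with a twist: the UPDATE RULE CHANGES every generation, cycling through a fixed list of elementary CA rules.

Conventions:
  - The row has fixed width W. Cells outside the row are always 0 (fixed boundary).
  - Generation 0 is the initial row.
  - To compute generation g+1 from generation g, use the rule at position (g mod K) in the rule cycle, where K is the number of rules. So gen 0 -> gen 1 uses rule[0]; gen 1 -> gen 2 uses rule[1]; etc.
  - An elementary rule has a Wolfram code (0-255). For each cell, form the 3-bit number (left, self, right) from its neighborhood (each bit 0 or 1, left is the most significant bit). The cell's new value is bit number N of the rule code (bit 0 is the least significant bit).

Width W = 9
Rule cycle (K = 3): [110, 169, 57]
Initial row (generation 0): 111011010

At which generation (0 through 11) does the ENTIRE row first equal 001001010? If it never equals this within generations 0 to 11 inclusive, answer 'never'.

Gen 0: 111011010
Gen 1 (rule 110): 101111110
Gen 2 (rule 169): 011111100
Gen 3 (rule 57): 010000011
Gen 4 (rule 110): 110000111
Gen 5 (rule 169): 100110110
Gen 6 (rule 57): 010101101
Gen 7 (rule 110): 111111111
Gen 8 (rule 169): 111111110
Gen 9 (rule 57): 100000001
Gen 10 (rule 110): 100000011
Gen 11 (rule 169): 001111010

Answer: never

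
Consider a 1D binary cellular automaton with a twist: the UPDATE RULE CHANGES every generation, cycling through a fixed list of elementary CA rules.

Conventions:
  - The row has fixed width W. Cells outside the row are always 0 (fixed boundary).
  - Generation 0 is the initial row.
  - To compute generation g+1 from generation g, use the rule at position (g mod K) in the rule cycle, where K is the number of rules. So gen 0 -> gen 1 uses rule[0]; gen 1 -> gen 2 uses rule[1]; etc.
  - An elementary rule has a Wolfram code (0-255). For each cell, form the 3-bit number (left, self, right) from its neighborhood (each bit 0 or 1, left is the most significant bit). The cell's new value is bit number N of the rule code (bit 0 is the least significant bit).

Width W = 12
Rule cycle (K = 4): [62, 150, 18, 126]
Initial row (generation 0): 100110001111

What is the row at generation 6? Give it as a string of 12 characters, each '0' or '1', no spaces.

Gen 0: 100110001111
Gen 1 (rule 62): 111101011000
Gen 2 (rule 150): 011001000100
Gen 3 (rule 18): 100110101010
Gen 4 (rule 126): 111111111111
Gen 5 (rule 62): 100000000000
Gen 6 (rule 150): 110000000000

Answer: 110000000000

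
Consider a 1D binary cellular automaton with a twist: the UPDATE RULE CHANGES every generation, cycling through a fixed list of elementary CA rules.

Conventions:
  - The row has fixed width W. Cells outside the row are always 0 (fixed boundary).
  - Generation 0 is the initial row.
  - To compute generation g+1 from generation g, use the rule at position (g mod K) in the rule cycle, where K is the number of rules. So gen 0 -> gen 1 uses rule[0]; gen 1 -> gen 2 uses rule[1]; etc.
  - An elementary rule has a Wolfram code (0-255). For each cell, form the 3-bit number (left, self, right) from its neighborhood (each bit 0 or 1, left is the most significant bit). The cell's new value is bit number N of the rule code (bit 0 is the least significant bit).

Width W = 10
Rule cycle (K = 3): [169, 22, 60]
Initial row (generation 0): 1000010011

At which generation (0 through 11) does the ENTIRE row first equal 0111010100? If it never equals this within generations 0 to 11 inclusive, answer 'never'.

Gen 0: 1000010011
Gen 1 (rule 169): 0011000010
Gen 2 (rule 22): 0100100111
Gen 3 (rule 60): 0110110100
Gen 4 (rule 169): 0101101001
Gen 5 (rule 22): 1100001111
Gen 6 (rule 60): 1010001000
Gen 7 (rule 169): 0100100011
Gen 8 (rule 22): 1111110100
Gen 9 (rule 60): 1000001110
Gen 10 (rule 169): 0011101100
Gen 11 (rule 22): 0100000010

Answer: never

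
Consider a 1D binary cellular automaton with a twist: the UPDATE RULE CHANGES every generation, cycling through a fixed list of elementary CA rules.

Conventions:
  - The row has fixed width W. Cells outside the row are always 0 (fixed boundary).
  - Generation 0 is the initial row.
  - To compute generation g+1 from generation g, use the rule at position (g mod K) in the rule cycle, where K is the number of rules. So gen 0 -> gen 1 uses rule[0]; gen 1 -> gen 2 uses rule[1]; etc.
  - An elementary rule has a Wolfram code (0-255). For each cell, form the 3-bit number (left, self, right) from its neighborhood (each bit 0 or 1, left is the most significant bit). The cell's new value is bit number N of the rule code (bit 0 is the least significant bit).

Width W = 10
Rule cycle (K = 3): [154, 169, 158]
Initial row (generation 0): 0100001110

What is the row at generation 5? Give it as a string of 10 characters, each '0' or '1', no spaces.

Gen 0: 0100001110
Gen 1 (rule 154): 1010011101
Gen 2 (rule 169): 0100011010
Gen 3 (rule 158): 1110110011
Gen 4 (rule 154): 1100101110
Gen 5 (rule 169): 1000011100

Answer: 1000011100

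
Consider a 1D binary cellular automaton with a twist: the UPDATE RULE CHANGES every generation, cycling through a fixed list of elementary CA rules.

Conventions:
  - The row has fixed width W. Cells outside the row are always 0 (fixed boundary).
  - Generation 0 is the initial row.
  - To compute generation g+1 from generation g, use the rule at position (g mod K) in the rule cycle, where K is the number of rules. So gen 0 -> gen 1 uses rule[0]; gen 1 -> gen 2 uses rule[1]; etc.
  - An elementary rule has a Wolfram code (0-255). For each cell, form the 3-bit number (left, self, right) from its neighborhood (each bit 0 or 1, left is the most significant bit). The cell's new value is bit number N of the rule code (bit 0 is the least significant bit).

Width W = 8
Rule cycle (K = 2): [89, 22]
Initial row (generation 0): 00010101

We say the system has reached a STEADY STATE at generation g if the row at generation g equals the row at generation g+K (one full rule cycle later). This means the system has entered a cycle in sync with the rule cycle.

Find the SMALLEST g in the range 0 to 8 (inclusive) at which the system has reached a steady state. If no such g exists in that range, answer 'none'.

Answer: 6

Derivation:
Gen 0: 00010101
Gen 1 (rule 89): 11000000
Gen 2 (rule 22): 00100000
Gen 3 (rule 89): 10011111
Gen 4 (rule 22): 11100000
Gen 5 (rule 89): 10111111
Gen 6 (rule 22): 10000000
Gen 7 (rule 89): 01111111
Gen 8 (rule 22): 10000000
Gen 9 (rule 89): 01111111
Gen 10 (rule 22): 10000000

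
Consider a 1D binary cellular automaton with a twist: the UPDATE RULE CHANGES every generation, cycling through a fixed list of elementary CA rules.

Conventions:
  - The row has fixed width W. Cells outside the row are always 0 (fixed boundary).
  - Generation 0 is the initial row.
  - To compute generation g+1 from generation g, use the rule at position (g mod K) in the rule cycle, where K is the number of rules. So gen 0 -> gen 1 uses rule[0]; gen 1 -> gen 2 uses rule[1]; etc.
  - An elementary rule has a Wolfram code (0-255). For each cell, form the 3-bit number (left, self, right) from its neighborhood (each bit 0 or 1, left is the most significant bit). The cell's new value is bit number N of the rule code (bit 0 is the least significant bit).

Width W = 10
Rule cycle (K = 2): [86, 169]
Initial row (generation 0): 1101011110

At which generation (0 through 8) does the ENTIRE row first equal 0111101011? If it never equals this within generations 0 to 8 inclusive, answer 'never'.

Answer: 3

Derivation:
Gen 0: 1101011110
Gen 1 (rule 86): 0101000011
Gen 2 (rule 169): 0010011010
Gen 3 (rule 86): 0111101011
Gen 4 (rule 169): 0111010110
Gen 5 (rule 86): 1001010011
Gen 6 (rule 169): 0000100010
Gen 7 (rule 86): 0001110111
Gen 8 (rule 169): 1101101110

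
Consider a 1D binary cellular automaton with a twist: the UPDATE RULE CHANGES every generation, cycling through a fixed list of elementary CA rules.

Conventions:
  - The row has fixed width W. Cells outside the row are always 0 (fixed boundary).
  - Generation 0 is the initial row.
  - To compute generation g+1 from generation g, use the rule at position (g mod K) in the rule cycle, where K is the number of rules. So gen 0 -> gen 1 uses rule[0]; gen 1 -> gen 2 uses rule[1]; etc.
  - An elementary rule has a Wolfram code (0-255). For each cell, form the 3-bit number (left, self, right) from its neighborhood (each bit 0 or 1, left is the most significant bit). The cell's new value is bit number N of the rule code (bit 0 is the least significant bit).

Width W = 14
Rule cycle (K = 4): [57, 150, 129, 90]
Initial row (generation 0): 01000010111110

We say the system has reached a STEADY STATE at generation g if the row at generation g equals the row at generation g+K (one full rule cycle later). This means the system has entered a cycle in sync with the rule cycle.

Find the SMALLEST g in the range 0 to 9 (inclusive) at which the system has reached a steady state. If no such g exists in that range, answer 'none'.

Gen 0: 01000010111110
Gen 1 (rule 57): 00111001100001
Gen 2 (rule 150): 01010110010011
Gen 3 (rule 129): 00000000000000
Gen 4 (rule 90): 00000000000000
Gen 5 (rule 57): 11111111111111
Gen 6 (rule 150): 01111111111110
Gen 7 (rule 129): 00111111111100
Gen 8 (rule 90): 01100000000110
Gen 9 (rule 57): 01011111110101
Gen 10 (rule 150): 11001111100101
Gen 11 (rule 129): 00000111000000
Gen 12 (rule 90): 00001101100000
Gen 13 (rule 57): 11101011011111

Answer: none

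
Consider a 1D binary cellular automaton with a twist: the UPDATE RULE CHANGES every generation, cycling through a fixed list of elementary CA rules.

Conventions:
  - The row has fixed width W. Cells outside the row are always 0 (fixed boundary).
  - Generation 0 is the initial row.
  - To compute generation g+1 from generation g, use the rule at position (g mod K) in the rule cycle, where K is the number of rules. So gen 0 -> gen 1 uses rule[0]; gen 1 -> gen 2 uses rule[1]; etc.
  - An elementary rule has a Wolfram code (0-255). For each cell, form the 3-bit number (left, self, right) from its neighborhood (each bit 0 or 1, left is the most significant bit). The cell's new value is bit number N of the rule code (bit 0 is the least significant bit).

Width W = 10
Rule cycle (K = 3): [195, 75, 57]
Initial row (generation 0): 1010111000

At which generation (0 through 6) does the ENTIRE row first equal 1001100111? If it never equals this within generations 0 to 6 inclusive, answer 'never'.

Answer: 6

Derivation:
Gen 0: 1010111000
Gen 1 (rule 195): 0000011011
Gen 2 (rule 75): 1111111011
Gen 3 (rule 57): 1000000110
Gen 4 (rule 195): 0011111010
Gen 5 (rule 75): 1110001000
Gen 6 (rule 57): 1001100111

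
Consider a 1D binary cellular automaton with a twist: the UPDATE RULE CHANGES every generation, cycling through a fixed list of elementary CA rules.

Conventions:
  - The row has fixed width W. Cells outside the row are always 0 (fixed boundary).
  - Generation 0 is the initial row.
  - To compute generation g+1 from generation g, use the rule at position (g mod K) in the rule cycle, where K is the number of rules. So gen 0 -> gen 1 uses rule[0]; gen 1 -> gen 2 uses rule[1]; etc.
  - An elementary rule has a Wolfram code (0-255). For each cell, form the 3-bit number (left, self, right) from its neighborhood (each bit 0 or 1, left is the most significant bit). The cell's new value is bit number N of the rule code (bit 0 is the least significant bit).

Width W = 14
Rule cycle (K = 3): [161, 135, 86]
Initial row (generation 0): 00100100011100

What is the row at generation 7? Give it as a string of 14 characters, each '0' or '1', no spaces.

Gen 0: 00100100011100
Gen 1 (rule 161): 10000001001001
Gen 2 (rule 135): 10111111011011
Gen 3 (rule 86): 10000001001001
Gen 4 (rule 161): 00111100000000
Gen 5 (rule 135): 11011001111111
Gen 6 (rule 86): 01001110000001
Gen 7 (rule 161): 00000100111100

Answer: 00000100111100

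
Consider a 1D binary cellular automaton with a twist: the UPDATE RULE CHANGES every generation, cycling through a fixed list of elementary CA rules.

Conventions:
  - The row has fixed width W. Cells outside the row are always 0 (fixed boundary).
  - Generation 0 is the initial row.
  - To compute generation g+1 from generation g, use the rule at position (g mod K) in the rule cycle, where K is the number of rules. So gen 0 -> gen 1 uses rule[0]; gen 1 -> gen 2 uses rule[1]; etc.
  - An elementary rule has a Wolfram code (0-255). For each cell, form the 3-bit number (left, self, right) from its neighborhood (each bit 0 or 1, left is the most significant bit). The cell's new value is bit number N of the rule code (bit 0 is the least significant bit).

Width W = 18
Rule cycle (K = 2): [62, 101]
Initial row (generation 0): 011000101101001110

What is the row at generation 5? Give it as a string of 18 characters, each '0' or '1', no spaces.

Gen 0: 011000101101001110
Gen 1 (rule 62): 110101111011111001
Gen 2 (rule 101): 011110001100001001
Gen 3 (rule 62): 110001011010011111
Gen 4 (rule 101): 010101101110000001
Gen 5 (rule 62): 111111011001000011

Answer: 111111011001000011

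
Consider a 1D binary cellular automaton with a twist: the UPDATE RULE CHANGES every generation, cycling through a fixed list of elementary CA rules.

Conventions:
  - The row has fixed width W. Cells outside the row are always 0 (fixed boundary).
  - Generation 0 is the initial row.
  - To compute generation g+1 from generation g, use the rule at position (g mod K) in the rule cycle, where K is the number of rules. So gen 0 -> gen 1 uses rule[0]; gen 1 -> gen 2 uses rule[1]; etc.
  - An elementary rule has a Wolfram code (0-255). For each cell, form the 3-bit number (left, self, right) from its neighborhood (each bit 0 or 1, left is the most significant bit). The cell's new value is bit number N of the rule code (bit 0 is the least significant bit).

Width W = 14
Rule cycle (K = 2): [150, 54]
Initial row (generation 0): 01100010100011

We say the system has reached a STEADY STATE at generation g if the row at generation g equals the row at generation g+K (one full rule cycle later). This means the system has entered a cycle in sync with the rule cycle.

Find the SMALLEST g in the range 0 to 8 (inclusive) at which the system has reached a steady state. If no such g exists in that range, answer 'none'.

Answer: none

Derivation:
Gen 0: 01100010100011
Gen 1 (rule 150): 10010110110100
Gen 2 (rule 54): 11111001001110
Gen 3 (rule 150): 01110111110101
Gen 4 (rule 54): 10001000001111
Gen 5 (rule 150): 11011100010110
Gen 6 (rule 54): 00100010111001
Gen 7 (rule 150): 01110110010111
Gen 8 (rule 54): 10001001111000
Gen 9 (rule 150): 11011110110100
Gen 10 (rule 54): 00100001001110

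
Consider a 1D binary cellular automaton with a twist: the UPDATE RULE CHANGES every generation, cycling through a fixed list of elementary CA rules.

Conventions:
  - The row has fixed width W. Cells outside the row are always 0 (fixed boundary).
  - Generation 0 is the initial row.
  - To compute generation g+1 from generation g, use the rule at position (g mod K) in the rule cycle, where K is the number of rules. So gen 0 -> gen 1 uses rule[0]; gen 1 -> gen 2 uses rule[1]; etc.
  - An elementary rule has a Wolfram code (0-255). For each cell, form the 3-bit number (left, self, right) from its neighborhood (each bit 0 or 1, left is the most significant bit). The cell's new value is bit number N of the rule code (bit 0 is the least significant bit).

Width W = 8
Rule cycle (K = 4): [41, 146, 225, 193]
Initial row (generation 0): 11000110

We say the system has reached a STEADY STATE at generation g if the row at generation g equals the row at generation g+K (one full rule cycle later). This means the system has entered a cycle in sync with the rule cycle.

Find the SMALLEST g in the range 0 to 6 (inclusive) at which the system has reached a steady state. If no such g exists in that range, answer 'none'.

Answer: none

Derivation:
Gen 0: 11000110
Gen 1 (rule 41): 10010100
Gen 2 (rule 146): 01100010
Gen 3 (rule 225): 00101000
Gen 4 (rule 193): 10000011
Gen 5 (rule 41): 00111010
Gen 6 (rule 146): 01010001
Gen 7 (rule 225): 00100100
Gen 8 (rule 193): 10000001
Gen 9 (rule 41): 00111100
Gen 10 (rule 146): 01011010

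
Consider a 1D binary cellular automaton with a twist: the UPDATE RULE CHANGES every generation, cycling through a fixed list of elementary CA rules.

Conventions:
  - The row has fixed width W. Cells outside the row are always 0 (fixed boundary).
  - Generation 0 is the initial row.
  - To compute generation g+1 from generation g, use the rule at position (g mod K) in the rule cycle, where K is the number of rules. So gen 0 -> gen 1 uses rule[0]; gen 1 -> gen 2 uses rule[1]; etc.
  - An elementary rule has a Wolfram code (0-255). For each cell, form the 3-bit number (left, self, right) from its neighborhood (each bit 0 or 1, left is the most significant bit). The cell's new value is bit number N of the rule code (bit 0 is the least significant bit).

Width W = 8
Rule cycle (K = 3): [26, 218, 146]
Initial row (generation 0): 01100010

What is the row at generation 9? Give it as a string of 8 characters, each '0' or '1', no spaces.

Gen 0: 01100010
Gen 1 (rule 26): 11010101
Gen 2 (rule 218): 11000000
Gen 3 (rule 146): 00100000
Gen 4 (rule 26): 01010000
Gen 5 (rule 218): 10001000
Gen 6 (rule 146): 01010100
Gen 7 (rule 26): 10000010
Gen 8 (rule 218): 01000101
Gen 9 (rule 146): 10101000

Answer: 10101000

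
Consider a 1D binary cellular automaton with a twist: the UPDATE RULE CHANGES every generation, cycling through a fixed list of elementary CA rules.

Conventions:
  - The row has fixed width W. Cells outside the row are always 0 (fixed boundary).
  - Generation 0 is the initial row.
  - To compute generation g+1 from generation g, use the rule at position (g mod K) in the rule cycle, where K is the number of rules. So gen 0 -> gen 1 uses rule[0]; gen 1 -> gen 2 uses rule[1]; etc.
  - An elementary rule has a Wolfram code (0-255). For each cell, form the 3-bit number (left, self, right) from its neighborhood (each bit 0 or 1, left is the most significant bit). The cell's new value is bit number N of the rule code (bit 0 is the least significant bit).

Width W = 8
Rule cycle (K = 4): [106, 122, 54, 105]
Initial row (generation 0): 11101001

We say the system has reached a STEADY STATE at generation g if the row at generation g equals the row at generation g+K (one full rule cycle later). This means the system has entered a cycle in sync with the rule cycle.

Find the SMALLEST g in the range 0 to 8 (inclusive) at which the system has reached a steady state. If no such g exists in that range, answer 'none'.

Gen 0: 11101001
Gen 1 (rule 106): 10110010
Gen 2 (rule 122): 01111101
Gen 3 (rule 54): 10000011
Gen 4 (rule 105): 00111011
Gen 5 (rule 106): 01101111
Gen 6 (rule 122): 11111001
Gen 7 (rule 54): 00000111
Gen 8 (rule 105): 11110101
Gen 9 (rule 106): 10011010
Gen 10 (rule 122): 01111101
Gen 11 (rule 54): 10000011
Gen 12 (rule 105): 00111011

Answer: none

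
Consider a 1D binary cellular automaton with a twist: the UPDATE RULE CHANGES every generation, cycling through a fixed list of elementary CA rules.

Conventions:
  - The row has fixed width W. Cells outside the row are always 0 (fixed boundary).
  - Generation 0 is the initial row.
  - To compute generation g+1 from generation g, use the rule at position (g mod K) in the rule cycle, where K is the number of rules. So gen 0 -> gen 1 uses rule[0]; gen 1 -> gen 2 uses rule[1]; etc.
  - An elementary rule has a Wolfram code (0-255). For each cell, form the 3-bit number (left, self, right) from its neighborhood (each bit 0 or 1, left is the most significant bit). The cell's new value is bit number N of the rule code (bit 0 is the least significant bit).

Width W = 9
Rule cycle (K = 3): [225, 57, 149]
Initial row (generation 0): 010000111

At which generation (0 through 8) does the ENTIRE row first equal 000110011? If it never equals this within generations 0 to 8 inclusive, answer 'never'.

Gen 0: 010000111
Gen 1 (rule 225): 000110011
Gen 2 (rule 57): 110101010
Gen 3 (rule 149): 000101011
Gen 4 (rule 225): 110010101
Gen 5 (rule 57): 101001010
Gen 6 (rule 149): 101101011
Gen 7 (rule 225): 010110101
Gen 8 (rule 57): 001101010

Answer: 1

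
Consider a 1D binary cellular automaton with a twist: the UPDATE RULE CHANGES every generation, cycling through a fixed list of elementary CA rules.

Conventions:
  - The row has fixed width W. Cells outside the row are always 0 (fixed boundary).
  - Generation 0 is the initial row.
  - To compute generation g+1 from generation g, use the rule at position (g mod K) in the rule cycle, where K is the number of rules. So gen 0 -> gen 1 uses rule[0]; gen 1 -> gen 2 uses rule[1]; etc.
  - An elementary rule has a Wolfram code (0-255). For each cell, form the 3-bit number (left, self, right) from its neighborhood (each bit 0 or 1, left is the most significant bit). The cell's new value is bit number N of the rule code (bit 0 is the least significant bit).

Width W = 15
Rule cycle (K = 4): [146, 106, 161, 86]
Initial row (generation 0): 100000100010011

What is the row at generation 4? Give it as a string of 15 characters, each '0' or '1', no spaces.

Answer: 011111010101111

Derivation:
Gen 0: 100000100010011
Gen 1 (rule 146): 010001010101100
Gen 2 (rule 106): 100010101011100
Gen 3 (rule 161): 001001010101001
Gen 4 (rule 86): 011111010101111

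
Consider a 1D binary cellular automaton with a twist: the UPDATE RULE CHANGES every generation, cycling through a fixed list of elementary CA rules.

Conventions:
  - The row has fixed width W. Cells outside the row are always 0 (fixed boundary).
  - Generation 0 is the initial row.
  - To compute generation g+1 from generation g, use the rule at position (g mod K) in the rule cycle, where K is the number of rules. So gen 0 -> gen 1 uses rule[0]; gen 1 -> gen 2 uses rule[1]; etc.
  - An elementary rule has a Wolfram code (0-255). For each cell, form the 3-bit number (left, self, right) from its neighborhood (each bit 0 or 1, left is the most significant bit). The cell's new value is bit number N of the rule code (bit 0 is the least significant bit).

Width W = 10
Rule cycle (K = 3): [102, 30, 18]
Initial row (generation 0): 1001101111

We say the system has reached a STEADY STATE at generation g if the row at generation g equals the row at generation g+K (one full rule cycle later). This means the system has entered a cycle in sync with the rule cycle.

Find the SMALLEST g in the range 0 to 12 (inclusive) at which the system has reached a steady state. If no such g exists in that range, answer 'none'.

Gen 0: 1001101111
Gen 1 (rule 102): 1010110001
Gen 2 (rule 30): 1010101011
Gen 3 (rule 18): 0000000000
Gen 4 (rule 102): 0000000000
Gen 5 (rule 30): 0000000000
Gen 6 (rule 18): 0000000000
Gen 7 (rule 102): 0000000000
Gen 8 (rule 30): 0000000000
Gen 9 (rule 18): 0000000000
Gen 10 (rule 102): 0000000000
Gen 11 (rule 30): 0000000000
Gen 12 (rule 18): 0000000000
Gen 13 (rule 102): 0000000000
Gen 14 (rule 30): 0000000000
Gen 15 (rule 18): 0000000000

Answer: 3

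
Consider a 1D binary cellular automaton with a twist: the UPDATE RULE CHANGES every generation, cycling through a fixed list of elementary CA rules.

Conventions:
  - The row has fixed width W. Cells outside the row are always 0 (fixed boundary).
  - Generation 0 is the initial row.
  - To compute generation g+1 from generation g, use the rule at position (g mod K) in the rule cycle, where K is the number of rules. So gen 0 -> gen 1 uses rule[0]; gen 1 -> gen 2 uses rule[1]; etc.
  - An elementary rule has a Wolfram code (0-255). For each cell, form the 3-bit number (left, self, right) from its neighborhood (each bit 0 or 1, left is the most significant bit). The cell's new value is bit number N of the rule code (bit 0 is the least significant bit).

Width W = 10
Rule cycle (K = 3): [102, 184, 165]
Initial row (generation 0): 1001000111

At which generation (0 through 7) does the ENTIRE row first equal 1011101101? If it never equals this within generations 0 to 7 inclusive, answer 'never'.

Answer: never

Derivation:
Gen 0: 1001000111
Gen 1 (rule 102): 1011001001
Gen 2 (rule 184): 0110100100
Gen 3 (rule 165): 0001100101
Gen 4 (rule 102): 0010101111
Gen 5 (rule 184): 0001011110
Gen 6 (rule 165): 1101101100
Gen 7 (rule 102): 0110110100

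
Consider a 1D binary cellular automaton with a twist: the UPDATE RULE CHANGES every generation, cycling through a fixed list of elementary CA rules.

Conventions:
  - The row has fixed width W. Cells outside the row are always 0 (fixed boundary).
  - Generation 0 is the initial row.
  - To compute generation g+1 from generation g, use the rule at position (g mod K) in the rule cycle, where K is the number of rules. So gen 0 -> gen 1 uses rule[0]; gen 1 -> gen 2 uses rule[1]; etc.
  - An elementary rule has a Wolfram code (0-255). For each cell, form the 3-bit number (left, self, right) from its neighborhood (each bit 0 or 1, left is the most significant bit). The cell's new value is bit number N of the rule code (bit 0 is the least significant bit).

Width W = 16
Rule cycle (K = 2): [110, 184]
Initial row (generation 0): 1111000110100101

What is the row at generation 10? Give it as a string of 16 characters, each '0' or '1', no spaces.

Gen 0: 1111000110100101
Gen 1 (rule 110): 1001001111101111
Gen 2 (rule 184): 0100101111011110
Gen 3 (rule 110): 1101111001110010
Gen 4 (rule 184): 1011110101101001
Gen 5 (rule 110): 1110011111111011
Gen 6 (rule 184): 1101011111110110
Gen 7 (rule 110): 1111110000011110
Gen 8 (rule 184): 1111101000011101
Gen 9 (rule 110): 1000111000110111
Gen 10 (rule 184): 0100110100101110

Answer: 0100110100101110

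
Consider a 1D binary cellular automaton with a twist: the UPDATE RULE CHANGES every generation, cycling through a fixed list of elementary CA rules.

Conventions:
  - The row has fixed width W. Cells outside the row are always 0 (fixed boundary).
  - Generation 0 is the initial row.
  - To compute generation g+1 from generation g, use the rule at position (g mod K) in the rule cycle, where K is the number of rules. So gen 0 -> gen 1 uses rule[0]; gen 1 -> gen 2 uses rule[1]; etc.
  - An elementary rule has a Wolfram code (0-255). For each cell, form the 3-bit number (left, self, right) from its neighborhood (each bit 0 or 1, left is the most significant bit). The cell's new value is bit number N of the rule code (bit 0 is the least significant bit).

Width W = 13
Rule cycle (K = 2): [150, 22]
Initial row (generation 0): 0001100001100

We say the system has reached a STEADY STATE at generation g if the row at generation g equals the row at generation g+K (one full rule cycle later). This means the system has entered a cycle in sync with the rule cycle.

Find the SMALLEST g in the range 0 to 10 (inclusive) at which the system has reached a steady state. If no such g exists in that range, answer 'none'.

Answer: 10

Derivation:
Gen 0: 0001100001100
Gen 1 (rule 150): 0010010010010
Gen 2 (rule 22): 0111111111111
Gen 3 (rule 150): 1011111111110
Gen 4 (rule 22): 1000000000001
Gen 5 (rule 150): 1100000000011
Gen 6 (rule 22): 0010000000100
Gen 7 (rule 150): 0111000001110
Gen 8 (rule 22): 1000100010001
Gen 9 (rule 150): 1101110111011
Gen 10 (rule 22): 0000000000000
Gen 11 (rule 150): 0000000000000
Gen 12 (rule 22): 0000000000000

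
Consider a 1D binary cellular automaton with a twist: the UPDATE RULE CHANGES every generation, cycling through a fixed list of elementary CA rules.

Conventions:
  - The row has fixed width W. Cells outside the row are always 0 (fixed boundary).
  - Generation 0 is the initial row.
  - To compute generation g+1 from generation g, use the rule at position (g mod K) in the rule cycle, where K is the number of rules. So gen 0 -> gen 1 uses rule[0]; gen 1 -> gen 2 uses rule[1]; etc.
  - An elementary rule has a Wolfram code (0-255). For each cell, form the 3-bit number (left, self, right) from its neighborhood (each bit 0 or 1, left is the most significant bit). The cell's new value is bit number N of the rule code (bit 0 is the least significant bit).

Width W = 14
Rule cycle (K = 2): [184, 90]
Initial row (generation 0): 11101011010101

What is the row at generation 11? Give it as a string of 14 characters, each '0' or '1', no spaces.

Answer: 00010000010001

Derivation:
Gen 0: 11101011010101
Gen 1 (rule 184): 11010110101010
Gen 2 (rule 90): 11000110000001
Gen 3 (rule 184): 10100101000000
Gen 4 (rule 90): 00011000100000
Gen 5 (rule 184): 00010100010000
Gen 6 (rule 90): 00100010101000
Gen 7 (rule 184): 00010001010100
Gen 8 (rule 90): 00101010000010
Gen 9 (rule 184): 00010101000001
Gen 10 (rule 90): 00100000100010
Gen 11 (rule 184): 00010000010001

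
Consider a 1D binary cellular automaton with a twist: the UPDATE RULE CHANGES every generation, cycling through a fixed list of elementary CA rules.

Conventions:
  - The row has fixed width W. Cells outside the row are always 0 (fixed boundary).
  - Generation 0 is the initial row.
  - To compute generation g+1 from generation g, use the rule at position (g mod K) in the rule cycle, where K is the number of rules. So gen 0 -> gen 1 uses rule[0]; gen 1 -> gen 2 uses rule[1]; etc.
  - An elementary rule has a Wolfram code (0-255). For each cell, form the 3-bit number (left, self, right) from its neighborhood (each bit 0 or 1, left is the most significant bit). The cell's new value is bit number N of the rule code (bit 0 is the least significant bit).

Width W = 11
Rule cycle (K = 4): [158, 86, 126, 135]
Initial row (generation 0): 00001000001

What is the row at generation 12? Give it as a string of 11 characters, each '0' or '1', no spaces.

Answer: 01000001010

Derivation:
Gen 0: 00001000001
Gen 1 (rule 158): 00011100011
Gen 2 (rule 86): 00100110101
Gen 3 (rule 126): 01111111111
Gen 4 (rule 135): 10111111110
Gen 5 (rule 158): 10111111101
Gen 6 (rule 86): 10000000101
Gen 7 (rule 126): 11000001111
Gen 8 (rule 135): 00011110110
Gen 9 (rule 158): 00111100101
Gen 10 (rule 86): 01000111101
Gen 11 (rule 126): 11101100111
Gen 12 (rule 135): 01000001010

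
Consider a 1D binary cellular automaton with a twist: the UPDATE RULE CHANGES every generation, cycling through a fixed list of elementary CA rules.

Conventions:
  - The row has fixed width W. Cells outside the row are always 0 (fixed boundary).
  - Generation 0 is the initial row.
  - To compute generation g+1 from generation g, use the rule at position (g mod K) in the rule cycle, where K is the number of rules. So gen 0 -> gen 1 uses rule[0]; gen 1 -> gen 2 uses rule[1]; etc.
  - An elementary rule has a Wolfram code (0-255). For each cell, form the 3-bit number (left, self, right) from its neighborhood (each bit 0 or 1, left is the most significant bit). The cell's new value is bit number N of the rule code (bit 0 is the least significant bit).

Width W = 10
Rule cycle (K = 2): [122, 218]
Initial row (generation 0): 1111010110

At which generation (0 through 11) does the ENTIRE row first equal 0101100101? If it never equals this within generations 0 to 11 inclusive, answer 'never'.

Answer: never

Derivation:
Gen 0: 1111010110
Gen 1 (rule 122): 1001101111
Gen 2 (rule 218): 0111101111
Gen 3 (rule 122): 1100111001
Gen 4 (rule 218): 1111111110
Gen 5 (rule 122): 1000000011
Gen 6 (rule 218): 0100000111
Gen 7 (rule 122): 1010001101
Gen 8 (rule 218): 0001011100
Gen 9 (rule 122): 0010110110
Gen 10 (rule 218): 0100110111
Gen 11 (rule 122): 1011111101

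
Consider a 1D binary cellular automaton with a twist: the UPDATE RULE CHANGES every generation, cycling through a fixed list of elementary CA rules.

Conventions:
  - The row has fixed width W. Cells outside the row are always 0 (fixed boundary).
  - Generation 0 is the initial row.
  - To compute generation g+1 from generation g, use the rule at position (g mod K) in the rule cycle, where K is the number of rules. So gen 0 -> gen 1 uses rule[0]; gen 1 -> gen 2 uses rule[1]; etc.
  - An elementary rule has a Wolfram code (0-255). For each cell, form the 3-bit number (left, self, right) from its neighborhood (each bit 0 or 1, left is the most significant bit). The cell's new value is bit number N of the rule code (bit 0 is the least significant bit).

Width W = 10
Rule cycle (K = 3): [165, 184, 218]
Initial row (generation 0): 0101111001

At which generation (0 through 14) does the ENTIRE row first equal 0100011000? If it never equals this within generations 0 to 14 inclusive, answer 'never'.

Gen 0: 0101111001
Gen 1 (rule 165): 0110110001
Gen 2 (rule 184): 0101101000
Gen 3 (rule 218): 1001100100
Gen 4 (rule 165): 1000000101
Gen 5 (rule 184): 0100000010
Gen 6 (rule 218): 1010000101
Gen 7 (rule 165): 1110110111
Gen 8 (rule 184): 1101101110
Gen 9 (rule 218): 1101101111
Gen 10 (rule 165): 0010010110
Gen 11 (rule 184): 0001001101
Gen 12 (rule 218): 0010111100
Gen 13 (rule 165): 1011011001
Gen 14 (rule 184): 0110110100

Answer: never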